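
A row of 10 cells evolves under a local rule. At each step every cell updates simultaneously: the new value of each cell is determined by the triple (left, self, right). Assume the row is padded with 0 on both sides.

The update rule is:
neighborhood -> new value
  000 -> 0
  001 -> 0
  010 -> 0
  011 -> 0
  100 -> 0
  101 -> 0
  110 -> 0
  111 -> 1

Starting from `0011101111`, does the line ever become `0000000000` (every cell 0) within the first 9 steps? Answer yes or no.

step 1: 0001000110
step 2: 0000000000
all cells are 0 at step 2

yes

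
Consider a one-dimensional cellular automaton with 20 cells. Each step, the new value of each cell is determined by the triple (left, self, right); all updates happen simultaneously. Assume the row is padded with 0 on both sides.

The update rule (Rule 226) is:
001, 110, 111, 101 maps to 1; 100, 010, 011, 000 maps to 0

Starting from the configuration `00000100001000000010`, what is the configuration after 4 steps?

01000010000000100000

step 1: 00001000010000000100
step 2: 00010000100000001000
step 3: 00100001000000010000
step 4: 01000010000000100000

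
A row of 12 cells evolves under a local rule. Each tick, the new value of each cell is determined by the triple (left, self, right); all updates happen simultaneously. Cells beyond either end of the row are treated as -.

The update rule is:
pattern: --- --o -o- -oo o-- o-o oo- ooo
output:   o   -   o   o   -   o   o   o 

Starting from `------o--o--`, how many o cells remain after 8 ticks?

10

tick 1: ooooo-o--o-o
tick 2: ooooooo--ooo
tick 3: ooooooo--ooo  (fixed point — unchanged through tick 8)
count of o: 10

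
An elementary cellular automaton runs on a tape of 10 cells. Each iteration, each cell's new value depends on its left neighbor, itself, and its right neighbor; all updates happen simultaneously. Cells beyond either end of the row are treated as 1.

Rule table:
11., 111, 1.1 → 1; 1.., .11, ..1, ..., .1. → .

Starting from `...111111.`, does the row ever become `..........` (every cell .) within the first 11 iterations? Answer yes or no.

iteration 1: ....111111
iteration 2: .....11111
iteration 3: ......1111
iteration 4: .......111
iteration 5: ........11
iteration 6: .........1
iteration 7: ..........
all cells are . at iteration 7

yes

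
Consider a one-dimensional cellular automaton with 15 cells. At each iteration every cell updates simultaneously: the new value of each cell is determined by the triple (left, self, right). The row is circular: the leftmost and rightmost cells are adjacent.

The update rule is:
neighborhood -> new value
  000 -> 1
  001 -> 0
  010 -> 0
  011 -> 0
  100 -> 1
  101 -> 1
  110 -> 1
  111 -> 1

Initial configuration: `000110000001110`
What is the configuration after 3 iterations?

110011111100111
111001111110011
111100111111001

111100111111001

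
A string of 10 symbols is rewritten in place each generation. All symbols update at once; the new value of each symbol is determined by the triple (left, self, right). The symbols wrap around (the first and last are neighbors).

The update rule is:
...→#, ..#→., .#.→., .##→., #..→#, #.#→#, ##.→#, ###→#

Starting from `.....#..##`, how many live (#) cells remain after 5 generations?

6

generation 1: ####..#..#
generation 2: #####..#..
generation 3: .#####..#.
generation 4: ..#####..#
generation 5: #..#####..
count of #: 6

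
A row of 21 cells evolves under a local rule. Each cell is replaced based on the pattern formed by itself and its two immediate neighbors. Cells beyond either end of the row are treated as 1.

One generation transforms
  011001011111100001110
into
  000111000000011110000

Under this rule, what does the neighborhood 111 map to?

0

At position 8 the neighborhood is 111; the next row has 0 there.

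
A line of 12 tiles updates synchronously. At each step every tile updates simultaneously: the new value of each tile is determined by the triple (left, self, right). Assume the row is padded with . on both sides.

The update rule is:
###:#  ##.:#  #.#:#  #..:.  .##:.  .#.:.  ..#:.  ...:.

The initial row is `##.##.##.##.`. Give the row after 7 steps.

.##.##.##.#.
..##.##.##..
...##.##.#..
....##.##...
.....##.#...
......##....
.......#....

.......#....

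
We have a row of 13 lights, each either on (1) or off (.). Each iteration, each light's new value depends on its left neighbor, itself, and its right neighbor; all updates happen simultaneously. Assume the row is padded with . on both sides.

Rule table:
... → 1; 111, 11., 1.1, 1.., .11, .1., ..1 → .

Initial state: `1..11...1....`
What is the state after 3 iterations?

......1...111

......1...111
11111...1....
......1...111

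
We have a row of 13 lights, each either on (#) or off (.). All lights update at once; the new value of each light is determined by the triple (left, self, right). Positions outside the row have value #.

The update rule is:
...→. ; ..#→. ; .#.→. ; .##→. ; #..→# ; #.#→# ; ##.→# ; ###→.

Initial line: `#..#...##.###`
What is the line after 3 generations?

##..#...##...
.##..#...##..
#.##..#...##.

#.##..#...##.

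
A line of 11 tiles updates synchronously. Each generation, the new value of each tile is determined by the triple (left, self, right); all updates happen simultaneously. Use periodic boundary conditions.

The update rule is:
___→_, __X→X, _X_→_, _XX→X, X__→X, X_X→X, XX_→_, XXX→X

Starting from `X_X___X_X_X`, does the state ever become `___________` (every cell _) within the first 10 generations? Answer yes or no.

generation 1: _X_X_X_X_XX
generation 2: X_X_X_X_XX_
generation 3: _X_X_X_XX_X
generation 4: X_X_X_XX_X_
generation 5: _X_X_XX_X_X
generation 6: X_X_XX_X_X_
generation 7: _X_XX_X_X_X
generation 8: X_XX_X_X_X_
generation 9: _XX_X_X_X_X
generation 10: XX_X_X_X_X_
generation 10 is XX_X_X_X_X_, still not uniform _

no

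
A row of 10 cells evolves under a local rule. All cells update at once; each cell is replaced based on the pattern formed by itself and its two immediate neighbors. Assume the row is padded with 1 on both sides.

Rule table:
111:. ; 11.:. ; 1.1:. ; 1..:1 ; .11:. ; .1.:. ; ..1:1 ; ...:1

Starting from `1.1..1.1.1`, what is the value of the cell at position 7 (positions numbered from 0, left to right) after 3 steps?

.

step 1: ...11.....
step 2: 111..11111
step 3: ...11.....
position 7 holds .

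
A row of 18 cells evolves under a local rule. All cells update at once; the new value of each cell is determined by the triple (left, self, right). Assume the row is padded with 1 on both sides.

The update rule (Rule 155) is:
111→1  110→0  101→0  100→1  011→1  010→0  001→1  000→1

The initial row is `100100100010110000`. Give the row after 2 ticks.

010010011011001111

011011011100101111
010010011011001111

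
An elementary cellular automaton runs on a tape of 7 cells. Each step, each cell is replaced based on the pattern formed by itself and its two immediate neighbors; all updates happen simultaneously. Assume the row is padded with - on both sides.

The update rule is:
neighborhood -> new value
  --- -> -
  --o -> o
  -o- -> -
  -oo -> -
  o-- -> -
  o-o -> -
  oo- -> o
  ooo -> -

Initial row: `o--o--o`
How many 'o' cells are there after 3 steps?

2

--o--o-
-o--o--
o--o---
count of o: 2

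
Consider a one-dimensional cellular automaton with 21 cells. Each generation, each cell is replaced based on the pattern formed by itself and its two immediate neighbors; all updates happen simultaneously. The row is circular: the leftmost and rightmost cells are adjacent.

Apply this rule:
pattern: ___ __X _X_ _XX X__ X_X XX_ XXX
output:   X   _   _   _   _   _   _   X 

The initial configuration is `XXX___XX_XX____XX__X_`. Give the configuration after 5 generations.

X____XX___XXXXXX____X

_X__X_______XX_______
______XXXXX____XXXXXX
_XXXX__XXX__XX__XXXX_
__XX____X________XX__
X____XX___XXXXXX____X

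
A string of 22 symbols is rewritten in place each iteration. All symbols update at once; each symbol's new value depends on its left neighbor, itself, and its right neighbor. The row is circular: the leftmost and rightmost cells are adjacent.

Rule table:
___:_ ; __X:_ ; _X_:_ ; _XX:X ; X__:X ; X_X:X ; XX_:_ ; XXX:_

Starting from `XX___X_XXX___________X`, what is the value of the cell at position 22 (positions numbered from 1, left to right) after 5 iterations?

_

__X___XX__X__________X
X__X__X_X__X__________
_X__X__X_X__X_________
__X__X__X_X__X________
___X__X__X_X__X_______
position 22 holds _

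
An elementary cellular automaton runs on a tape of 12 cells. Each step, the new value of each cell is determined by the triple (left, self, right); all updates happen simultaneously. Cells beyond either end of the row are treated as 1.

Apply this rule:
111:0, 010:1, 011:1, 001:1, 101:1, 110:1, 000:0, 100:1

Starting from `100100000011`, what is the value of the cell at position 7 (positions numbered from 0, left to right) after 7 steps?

step 1: 111110000110
step 2: 000011001111
step 3: 100111111000
step 4: 111100001101
step 5: 000110011111
step 6: 101111110000
step 7: 111000011001
position 7 holds 1

1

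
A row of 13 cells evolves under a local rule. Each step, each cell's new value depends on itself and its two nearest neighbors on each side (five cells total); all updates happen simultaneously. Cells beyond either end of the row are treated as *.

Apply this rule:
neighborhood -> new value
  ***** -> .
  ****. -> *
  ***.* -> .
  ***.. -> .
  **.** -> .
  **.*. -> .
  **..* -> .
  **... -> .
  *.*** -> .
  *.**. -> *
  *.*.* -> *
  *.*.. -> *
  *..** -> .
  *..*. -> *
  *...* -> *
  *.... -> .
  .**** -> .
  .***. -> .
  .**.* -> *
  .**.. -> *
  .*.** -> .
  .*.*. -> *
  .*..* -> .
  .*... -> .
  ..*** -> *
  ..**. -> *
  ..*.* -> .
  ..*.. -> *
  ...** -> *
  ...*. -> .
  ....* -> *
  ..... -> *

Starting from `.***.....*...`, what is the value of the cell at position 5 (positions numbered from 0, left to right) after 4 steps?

.

......**.*.**
..******.*...
..*...*..*.**
.**.*.*.*....
position 5 holds .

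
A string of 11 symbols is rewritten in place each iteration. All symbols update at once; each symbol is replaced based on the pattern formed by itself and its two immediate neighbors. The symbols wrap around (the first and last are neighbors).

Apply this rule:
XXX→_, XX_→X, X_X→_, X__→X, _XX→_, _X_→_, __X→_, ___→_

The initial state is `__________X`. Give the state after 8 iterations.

_______X___

X__________
_X_________
__X________
___X_______
____X______
_____X_____
______X____
_______X___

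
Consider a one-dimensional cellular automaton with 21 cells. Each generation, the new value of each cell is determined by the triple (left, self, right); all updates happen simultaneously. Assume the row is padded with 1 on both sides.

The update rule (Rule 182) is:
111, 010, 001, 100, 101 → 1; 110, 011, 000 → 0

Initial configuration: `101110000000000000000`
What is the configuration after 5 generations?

111101010100000011101

010101000000000000001
111111100000000000010
111111010000000000111
111110111000000001011
111101010100000011101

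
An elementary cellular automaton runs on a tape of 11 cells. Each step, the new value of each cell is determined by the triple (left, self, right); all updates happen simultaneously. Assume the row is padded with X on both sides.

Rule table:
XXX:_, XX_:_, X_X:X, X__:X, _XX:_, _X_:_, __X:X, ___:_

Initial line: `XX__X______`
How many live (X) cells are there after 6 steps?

step 1: __XX_X____X
step 2: XX__X_X__X_
step 3: __XX_X_XX_X
step 4: XX__X_X__X_  (repeats step 2; period 2)
step 6: XX__X_X__X_
count of X: 5

5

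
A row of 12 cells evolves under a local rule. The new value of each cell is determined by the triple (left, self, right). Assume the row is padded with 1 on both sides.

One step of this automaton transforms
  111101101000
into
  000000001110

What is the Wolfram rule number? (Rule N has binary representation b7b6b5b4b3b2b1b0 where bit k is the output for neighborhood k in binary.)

21

position 0: 111 → 0  (bit 7 = 0)
position 3: 110 → 0  (bit 6 = 0)
position 4: 101 → 0  (bit 5 = 0)
position 9: 100 → 1  (bit 4 = 1)
position 5: 011 → 0  (bit 3 = 0)
position 8: 010 → 1  (bit 2 = 1)
position 11: 001 → 0  (bit 1 = 0)
position 10: 000 → 1  (bit 0 = 1)
bits b7..b0 = 00010101 = 21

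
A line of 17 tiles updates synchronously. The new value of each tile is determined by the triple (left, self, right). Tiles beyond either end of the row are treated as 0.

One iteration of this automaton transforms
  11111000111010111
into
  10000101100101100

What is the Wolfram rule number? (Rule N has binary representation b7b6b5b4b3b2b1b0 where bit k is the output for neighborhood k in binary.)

58

position 1: 111 → 0  (bit 7 = 0)
position 4: 110 → 0  (bit 6 = 0)
position 11: 101 → 1  (bit 5 = 1)
position 5: 100 → 1  (bit 4 = 1)
position 0: 011 → 1  (bit 3 = 1)
position 12: 010 → 0  (bit 2 = 0)
position 7: 001 → 1  (bit 1 = 1)
position 6: 000 → 0  (bit 0 = 0)
bits b7..b0 = 00111010 = 58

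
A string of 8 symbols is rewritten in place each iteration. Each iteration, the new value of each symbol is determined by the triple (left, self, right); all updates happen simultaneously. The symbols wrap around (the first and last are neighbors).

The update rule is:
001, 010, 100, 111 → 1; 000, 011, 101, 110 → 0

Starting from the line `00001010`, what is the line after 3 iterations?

10110001

00011011
10100000
10110001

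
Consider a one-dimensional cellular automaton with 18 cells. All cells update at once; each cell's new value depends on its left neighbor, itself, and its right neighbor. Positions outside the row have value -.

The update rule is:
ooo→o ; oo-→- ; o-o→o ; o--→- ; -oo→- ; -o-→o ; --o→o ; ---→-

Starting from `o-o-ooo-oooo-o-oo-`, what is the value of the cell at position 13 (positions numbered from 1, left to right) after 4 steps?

step 1: oooo-o-o-oo-ooo---
step 2: -oo-ooooo--o-o----
step 3: o--o-ooo--oooo----
step 4: o-ooo-o--o-oo-----
position 13 holds o

o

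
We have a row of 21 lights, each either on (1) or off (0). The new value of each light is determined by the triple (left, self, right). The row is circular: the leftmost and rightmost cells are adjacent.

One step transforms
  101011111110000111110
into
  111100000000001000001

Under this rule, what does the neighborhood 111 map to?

At position 5 the neighborhood is 111; the next row has 0 there.

0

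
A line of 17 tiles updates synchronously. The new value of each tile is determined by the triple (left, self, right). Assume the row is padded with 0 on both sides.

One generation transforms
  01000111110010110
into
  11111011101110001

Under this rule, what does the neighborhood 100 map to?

1

At position 2 the neighborhood is 100; the next row has 1 there.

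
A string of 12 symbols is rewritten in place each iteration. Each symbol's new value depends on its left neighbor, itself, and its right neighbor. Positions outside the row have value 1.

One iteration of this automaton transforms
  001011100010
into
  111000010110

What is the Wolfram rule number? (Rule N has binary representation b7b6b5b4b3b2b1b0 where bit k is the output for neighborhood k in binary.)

position 5: 111 → 0  (bit 7 = 0)
position 6: 110 → 0  (bit 6 = 0)
position 3: 101 → 0  (bit 5 = 0)
position 0: 100 → 1  (bit 4 = 1)
position 4: 011 → 0  (bit 3 = 0)
position 2: 010 → 1  (bit 2 = 1)
position 1: 001 → 1  (bit 1 = 1)
position 8: 000 → 0  (bit 0 = 0)
bits b7..b0 = 00010110 = 22

22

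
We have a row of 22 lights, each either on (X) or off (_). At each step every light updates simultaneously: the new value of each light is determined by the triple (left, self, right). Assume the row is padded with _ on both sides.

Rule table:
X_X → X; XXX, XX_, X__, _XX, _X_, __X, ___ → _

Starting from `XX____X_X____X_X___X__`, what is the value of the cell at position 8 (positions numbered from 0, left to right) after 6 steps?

_______X______X_______
______________________
______________________  (fixed point — unchanged through step 6)
position 8 holds _

_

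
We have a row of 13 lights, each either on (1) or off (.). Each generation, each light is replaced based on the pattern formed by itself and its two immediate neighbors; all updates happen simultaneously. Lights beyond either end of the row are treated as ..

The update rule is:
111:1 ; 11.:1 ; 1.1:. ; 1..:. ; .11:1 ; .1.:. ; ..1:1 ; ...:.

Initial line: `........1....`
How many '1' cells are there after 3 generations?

1

.......1.....
......1......
.....1.......
count of 1: 1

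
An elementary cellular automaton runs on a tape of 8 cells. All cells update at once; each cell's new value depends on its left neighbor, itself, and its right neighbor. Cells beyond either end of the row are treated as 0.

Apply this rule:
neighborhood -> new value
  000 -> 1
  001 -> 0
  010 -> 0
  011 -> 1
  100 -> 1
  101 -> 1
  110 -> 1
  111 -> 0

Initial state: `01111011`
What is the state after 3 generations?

10010100

01001111
00101001
10010100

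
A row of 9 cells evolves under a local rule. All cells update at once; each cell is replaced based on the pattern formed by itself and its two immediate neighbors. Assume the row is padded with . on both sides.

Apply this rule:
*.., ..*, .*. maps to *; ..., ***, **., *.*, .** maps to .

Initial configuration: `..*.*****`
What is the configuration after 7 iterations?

..***.***

.**......
*..*.....
*****....
.....*...
....***..
...*...*.
..***.***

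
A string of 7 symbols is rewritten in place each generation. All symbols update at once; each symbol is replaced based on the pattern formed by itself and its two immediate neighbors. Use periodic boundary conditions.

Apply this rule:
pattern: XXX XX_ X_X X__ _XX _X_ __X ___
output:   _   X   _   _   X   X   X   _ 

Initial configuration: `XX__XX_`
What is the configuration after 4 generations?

XX_XXX_
XX_X_X_
XX_X_X_  (fixed point — unchanged through generation 4)

XX_X_X_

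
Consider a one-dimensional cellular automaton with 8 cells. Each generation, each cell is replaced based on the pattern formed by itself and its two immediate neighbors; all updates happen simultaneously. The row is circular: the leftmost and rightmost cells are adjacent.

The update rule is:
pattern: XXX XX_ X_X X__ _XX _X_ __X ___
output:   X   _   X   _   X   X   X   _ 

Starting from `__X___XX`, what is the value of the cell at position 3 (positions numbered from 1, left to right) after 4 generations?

generation 1: _XX__XX_
generation 2: XX__XX__
generation 3: X__XX__X
generation 4: __XX__XX
position 3 holds X

X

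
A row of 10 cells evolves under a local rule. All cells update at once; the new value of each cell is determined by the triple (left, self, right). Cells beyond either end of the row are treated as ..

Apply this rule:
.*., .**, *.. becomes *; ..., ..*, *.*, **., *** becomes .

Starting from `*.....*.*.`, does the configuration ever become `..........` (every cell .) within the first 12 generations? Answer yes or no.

no

**....*.**
*.*...*.*.
*.**..*.**
*.*.*.*.*.
*.*.*.*.**
*.*.*.*.*.  (repeats generation 4; period 2)
generation 12: *.*.*.*.*.
generation 12 is *.*.*.*.*., still not uniform .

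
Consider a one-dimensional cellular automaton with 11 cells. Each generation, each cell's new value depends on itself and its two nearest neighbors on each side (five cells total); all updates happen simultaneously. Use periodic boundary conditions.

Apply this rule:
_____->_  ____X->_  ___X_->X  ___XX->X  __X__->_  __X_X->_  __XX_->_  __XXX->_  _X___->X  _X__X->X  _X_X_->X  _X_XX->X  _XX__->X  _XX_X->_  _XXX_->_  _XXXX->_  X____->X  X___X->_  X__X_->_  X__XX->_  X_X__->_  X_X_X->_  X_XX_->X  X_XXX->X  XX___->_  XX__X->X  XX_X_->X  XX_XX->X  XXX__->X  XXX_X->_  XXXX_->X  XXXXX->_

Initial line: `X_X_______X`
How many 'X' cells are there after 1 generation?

4

generation 1: _X_XX____X_
count of X: 4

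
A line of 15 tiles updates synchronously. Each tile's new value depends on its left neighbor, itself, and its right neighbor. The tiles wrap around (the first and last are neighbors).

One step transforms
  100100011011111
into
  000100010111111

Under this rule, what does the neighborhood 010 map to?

At position 3 the neighborhood is 010; the next row has 1 there.

1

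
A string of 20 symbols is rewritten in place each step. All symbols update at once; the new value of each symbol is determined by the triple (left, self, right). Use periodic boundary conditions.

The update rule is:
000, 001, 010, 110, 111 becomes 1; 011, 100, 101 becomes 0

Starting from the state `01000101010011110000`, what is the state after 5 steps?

step 1: 11011101010101110111
step 2: 11001101010100110011
step 3: 11010101010101010101
step 4: 11010101010101010100
step 5: 01010101010101010101

01010101010101010101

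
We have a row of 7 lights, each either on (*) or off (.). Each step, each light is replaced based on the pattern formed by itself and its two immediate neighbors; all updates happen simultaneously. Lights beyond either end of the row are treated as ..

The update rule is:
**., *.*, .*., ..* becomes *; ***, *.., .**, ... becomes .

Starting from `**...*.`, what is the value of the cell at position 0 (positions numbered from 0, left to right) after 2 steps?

.*..**.
**.*.*.
position 0 holds *

*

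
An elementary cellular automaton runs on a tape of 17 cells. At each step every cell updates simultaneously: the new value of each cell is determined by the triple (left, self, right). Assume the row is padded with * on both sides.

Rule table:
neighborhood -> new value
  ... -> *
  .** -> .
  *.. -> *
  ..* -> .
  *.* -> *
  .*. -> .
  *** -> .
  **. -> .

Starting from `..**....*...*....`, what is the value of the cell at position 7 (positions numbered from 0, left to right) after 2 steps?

*

*...***..**..***.
.**....*...*....*
position 7 holds *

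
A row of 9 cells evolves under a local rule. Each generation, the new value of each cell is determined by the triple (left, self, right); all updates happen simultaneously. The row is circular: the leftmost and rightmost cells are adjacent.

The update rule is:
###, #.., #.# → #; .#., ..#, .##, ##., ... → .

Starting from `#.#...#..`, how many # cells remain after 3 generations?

.#.#...#.
..#.#...#
#..#.#...
count of #: 3

3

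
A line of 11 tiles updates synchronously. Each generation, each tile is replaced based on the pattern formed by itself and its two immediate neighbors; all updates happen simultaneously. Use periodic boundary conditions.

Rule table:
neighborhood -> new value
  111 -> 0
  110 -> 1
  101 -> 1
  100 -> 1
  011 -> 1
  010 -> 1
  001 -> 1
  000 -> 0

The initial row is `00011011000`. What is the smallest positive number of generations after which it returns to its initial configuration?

4

00111111100
01100000110
11110001111
00011011000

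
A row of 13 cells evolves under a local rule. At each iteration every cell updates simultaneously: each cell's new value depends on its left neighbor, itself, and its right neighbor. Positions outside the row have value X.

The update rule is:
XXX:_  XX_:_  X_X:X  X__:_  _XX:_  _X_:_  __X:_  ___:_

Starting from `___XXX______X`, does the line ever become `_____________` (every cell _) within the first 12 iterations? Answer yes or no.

yes

_____________
all cells are _ at iteration 1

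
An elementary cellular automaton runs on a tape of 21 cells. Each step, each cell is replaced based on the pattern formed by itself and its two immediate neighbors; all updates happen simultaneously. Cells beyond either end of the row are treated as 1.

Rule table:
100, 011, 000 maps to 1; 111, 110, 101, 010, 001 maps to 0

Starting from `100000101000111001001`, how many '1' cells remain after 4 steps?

10

011110000110100100101
010001110100010010001
001101000011001001101
101000111010100101001
count of 1: 10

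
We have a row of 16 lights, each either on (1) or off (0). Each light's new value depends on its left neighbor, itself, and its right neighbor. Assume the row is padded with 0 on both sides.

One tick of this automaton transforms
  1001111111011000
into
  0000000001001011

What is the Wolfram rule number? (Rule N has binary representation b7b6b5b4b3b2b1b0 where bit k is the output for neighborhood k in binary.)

65

position 4: 111 → 0  (bit 7 = 0)
position 9: 110 → 1  (bit 6 = 1)
position 10: 101 → 0  (bit 5 = 0)
position 1: 100 → 0  (bit 4 = 0)
position 3: 011 → 0  (bit 3 = 0)
position 0: 010 → 0  (bit 2 = 0)
position 2: 001 → 0  (bit 1 = 0)
position 14: 000 → 1  (bit 0 = 1)
bits b7..b0 = 01000001 = 65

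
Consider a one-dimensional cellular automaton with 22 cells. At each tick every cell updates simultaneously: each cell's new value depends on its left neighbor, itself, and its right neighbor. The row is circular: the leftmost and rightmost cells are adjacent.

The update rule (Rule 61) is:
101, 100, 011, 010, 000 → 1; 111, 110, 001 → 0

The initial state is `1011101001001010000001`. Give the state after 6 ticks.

0110011101101111111101
1101010011011000000011
0011111010110111111010
1010000111101100000111
0111110100011011110100
0100001111010110001111

0100001111010110001111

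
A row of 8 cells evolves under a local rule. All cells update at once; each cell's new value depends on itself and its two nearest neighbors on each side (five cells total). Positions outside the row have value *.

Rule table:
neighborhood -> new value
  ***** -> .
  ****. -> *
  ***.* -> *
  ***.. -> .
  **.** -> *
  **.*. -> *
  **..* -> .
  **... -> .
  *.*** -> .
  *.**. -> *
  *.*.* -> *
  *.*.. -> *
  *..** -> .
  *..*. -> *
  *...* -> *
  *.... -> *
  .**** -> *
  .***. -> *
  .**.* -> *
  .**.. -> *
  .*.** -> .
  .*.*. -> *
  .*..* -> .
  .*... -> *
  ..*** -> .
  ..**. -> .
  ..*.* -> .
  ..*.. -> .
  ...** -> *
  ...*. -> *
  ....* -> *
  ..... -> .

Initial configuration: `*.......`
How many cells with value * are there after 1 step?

3

step 1: ..*...**
count of *: 3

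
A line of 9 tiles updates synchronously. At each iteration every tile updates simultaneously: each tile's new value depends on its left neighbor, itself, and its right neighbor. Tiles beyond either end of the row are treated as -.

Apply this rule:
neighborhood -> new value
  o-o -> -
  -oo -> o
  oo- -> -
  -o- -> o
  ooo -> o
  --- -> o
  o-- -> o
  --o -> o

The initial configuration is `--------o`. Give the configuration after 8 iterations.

iteration 1: ooooooooo
iteration 2: oooooooo-
iteration 3: ooooooo-o
iteration 4: oooooo--o
iteration 5: ooooo-ooo
iteration 6: oooo--oo-
iteration 7: ooo-ooo-o
iteration 8: oo--oo--o

oo--oo--o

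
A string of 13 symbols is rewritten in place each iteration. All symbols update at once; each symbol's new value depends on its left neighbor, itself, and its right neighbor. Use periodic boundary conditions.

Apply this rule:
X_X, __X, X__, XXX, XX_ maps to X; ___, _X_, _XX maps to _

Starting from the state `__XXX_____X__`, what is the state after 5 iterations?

_X_XXX___X_X_
X_X_XXX_X_X_X
XX_X_XXX_X_X_
_XX_X_XXX_X_X
X_XX_X_XXX_X_

X_XX_X_XXX_X_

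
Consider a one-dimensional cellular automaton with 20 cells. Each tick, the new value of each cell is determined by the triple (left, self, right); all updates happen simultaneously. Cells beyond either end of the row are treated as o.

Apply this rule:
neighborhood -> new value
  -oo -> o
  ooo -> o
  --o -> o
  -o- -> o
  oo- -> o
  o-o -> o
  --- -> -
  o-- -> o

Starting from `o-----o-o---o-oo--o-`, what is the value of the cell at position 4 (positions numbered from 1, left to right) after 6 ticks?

o

tick 1: oo---ooooo-ooooooooo
tick 2: ooo-oooooooooooooooo
tick 3: oooooooooooooooooooo
tick 4: oooooooooooooooooooo  (fixed point — unchanged through tick 6)
position 4 holds o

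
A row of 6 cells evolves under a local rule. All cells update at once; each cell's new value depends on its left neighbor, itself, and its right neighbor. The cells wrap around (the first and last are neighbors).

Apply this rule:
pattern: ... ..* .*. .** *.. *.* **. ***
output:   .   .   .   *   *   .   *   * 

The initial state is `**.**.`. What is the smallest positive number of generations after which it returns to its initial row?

1

**.**.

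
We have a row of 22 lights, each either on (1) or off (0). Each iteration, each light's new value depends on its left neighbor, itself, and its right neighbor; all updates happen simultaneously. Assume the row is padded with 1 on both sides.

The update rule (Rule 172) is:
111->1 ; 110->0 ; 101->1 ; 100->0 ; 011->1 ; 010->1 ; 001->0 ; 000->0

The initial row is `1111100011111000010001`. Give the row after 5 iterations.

1111000011110000010001
1110000011100000010001
1100000011000000010001
1000000010000000010001
0000000010000000010001

0000000010000000010001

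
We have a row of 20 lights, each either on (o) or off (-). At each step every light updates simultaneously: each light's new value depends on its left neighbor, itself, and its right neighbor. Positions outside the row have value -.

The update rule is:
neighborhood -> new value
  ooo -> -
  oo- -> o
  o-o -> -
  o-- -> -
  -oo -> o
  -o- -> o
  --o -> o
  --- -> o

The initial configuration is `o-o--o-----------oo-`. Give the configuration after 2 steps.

step 1: o-o-oo-oooooooooooo-
step 2: o-o-oo-o----------o-

o-o-oo-o----------o-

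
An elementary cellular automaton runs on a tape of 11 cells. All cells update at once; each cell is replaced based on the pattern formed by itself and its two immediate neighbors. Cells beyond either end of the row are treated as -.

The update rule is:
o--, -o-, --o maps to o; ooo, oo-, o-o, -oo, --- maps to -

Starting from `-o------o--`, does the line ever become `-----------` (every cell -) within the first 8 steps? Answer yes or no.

ooo----ooo-
---o--o---o
--oooooo-oo
-o---------
ooo--------
---o-------
--ooo------
-o---o-----
step 8 is -o---o-----, still not uniform -

no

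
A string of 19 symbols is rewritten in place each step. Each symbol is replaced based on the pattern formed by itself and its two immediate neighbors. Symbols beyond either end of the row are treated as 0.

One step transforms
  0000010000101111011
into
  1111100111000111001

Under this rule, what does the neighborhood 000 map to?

1

At position 0 the neighborhood is 000; the next row has 1 there.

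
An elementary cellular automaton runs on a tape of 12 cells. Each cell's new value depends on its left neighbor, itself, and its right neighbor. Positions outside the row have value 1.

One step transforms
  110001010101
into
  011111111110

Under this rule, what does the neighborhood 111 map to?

0

At position 0 the neighborhood is 111; the next row has 0 there.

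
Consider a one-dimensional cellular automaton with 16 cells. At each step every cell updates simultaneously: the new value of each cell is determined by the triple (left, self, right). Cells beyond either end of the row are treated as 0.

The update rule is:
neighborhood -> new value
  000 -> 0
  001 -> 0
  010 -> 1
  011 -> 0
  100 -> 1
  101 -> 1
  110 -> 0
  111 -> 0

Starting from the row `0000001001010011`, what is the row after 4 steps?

0000001101111000
0000000010000100
0000000011000110
0000000000100001

0000000000100001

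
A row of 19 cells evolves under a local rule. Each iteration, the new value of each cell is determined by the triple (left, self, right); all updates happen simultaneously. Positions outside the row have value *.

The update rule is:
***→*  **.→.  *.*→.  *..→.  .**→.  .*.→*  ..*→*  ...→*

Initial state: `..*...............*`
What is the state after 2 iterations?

.....************..

.**.**************.
.....************..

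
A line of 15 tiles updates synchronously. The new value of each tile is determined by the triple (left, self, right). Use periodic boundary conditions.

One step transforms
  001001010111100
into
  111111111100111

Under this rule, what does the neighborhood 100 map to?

At position 3 the neighborhood is 100; the next row has 1 there.

1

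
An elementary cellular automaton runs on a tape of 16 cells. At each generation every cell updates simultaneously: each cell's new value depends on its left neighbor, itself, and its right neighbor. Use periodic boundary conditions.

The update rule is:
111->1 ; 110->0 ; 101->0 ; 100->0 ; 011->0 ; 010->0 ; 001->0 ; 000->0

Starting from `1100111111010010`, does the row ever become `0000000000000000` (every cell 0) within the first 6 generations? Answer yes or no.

yes

generation 1: 0000011110000000
generation 2: 0000001100000000
generation 3: 0000000000000000
all cells are 0 at generation 3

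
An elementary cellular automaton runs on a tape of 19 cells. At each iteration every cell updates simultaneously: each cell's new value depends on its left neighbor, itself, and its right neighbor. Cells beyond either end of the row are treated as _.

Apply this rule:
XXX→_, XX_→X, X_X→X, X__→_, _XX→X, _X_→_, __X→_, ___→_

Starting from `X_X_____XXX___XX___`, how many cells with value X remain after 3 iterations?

_X______X_X___XX___
_________X____XX___
______________XX___
count of X: 2

2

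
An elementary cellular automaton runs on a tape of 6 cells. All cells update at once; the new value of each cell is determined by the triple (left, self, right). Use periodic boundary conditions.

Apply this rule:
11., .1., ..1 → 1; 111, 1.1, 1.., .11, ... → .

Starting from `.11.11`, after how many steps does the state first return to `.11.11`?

step 1: ..1..1
step 2: .11.11

2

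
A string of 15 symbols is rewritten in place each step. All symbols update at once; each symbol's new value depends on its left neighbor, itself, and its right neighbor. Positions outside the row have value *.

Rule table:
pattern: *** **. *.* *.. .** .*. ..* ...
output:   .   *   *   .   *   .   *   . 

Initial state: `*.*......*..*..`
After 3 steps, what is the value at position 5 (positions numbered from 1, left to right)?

step 1: **......*..*..*
step 2: .*.....*..*..**
step 3: *.....*..*..**.
position 5 holds .

.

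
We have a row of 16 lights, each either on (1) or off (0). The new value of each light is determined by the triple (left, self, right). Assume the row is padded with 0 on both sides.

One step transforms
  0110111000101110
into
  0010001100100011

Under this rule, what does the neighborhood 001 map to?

At position 0 the neighborhood is 001; the next row has 0 there.

0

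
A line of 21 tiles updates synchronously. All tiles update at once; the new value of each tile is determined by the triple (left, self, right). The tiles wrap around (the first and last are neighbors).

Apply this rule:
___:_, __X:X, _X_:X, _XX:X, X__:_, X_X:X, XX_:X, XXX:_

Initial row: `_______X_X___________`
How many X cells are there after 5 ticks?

tick 1: ______XXXX___________
tick 2: _____XX__X___________
tick 3: ____XXX_XX___________
tick 4: ___XX_XXXX___________
tick 5: __XXXXX__X___________
count of X: 6

6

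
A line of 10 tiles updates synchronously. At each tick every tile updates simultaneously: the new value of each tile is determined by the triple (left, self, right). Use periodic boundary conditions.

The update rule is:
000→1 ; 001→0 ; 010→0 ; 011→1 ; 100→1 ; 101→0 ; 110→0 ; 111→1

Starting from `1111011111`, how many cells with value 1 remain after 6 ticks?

6

1110011111
1101011111
1000011111
0111011111
0110011110
0101011101
count of 1: 6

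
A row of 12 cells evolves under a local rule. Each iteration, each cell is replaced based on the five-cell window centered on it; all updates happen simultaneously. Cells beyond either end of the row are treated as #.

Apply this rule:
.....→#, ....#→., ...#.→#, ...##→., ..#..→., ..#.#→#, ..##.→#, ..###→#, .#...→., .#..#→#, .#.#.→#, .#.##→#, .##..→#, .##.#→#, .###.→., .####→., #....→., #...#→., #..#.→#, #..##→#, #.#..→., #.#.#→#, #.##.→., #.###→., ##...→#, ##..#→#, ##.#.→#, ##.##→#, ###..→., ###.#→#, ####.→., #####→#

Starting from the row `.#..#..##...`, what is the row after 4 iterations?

#.##.#####..
##.##..#..##
.##.###.###.
#.##..##..##

#.##..##..##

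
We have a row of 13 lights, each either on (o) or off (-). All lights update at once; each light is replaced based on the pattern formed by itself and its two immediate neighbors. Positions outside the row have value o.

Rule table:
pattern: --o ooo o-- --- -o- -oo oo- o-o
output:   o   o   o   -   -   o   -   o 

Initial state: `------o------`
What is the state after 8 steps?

o----o-o----o
-o--o-o-o--oo
o-oo-o-o-oooo
-oo-o-o-ooooo
oo-o-o-oooooo
o-o-o-ooooooo
-o-o-oooooooo
o-o-ooooooooo

o-o-ooooooooo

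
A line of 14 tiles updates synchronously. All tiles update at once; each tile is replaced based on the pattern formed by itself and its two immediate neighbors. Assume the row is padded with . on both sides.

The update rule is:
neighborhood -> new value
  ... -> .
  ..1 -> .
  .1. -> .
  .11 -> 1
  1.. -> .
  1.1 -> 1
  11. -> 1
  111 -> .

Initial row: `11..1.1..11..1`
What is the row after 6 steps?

11.......11...

11...1...11...
11.......11...
11.......11...  (fixed point — unchanged through step 6)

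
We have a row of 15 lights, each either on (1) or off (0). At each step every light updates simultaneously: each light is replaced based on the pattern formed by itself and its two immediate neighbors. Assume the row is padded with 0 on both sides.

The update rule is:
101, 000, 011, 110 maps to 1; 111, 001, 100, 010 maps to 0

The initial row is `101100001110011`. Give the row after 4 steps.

101101011000111

011101101010011
010111110100011
001100011001011
101101011000111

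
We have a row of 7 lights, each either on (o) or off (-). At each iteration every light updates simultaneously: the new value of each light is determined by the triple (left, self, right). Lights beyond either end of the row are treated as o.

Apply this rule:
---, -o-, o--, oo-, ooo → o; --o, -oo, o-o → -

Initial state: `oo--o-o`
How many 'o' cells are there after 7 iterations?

ooo-o--
ooo-oo-
ooo--o-
oooo-o-
oooo-o-  (fixed point — unchanged through iteration 7)
count of o: 5

5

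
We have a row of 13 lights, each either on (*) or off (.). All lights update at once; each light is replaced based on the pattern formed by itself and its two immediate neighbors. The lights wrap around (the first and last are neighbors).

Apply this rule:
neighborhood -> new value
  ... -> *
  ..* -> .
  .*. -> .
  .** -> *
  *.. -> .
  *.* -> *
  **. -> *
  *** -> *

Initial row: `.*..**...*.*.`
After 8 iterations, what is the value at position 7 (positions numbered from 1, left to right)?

*

iteration 1: ....**.*..*..
iteration 2: ***.***.....*
iteration 3: *******.***.*
iteration 4: *************
iteration 5: *************  (fixed point — unchanged through iteration 8)
position 7 holds *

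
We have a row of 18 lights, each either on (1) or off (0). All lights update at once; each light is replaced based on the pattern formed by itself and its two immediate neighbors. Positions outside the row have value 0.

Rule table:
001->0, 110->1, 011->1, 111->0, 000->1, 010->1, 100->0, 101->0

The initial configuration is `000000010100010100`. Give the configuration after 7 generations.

101101010101010101

111111010101010101
100001010101010101
101101010101010101
101101010101010101  (fixed point — unchanged through generation 7)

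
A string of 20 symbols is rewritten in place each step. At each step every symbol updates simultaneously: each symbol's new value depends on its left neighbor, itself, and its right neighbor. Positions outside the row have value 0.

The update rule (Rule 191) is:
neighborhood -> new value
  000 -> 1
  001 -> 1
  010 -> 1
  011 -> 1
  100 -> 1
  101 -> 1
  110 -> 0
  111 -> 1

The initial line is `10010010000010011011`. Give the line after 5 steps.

11111111111111110110
11111111111111101101
11111111111111011011
11111111111110110110
11111111111101101101

11111111111101101101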